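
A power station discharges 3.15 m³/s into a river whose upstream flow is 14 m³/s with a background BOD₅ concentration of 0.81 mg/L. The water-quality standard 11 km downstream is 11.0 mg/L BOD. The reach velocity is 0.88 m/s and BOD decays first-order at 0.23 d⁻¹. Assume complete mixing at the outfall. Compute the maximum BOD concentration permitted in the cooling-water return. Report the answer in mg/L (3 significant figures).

Travel time to the compliance point: t = 1.1e+04/0.88 = 1.25e+04 s = 0.1447 d; decay factor exp(−0.23·0.1447) = 0.9673.
So the concentration just after mixing may be at most 11/0.9673 = 11.37 mg/L.
Mass balance: 11.37·17.15 = 3.15·Cₑ + 14·0.81.
Cₑ = (195 − 11.34) / 3.15 = 58.32 mg/L.

58.3 mg/L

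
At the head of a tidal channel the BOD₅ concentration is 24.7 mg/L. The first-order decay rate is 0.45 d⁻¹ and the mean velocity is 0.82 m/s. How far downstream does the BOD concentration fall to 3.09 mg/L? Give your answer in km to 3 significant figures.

327 km

From C = C₀·e^(−kt), t = ln(C₀/C)/k = ln(24.7/3.09)/0.45 = 2.079/0.45 = 4.619 d.
Distance = v·t = 0.82 m/s × 3.991e+05 s = 3.273e+05 m = 327.3 km.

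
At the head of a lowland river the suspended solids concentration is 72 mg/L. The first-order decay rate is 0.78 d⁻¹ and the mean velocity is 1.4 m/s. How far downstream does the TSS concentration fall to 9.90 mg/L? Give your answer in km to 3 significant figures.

From C = C₀·e^(−kt), t = ln(C₀/C)/k = ln(72/9.90)/0.78 = 1.984/0.78 = 2.544 d.
Distance = v·t = 1.4 m/s × 2.198e+05 s = 3.077e+05 m = 307.7 km.

308 km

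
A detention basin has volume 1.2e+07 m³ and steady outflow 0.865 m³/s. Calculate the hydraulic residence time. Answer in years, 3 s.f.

0.440 yr

Q = 0.865 m³/s × 3.156e+07 s/yr = 2.73e+07 m³/yr.
Hydraulic residence time τ = V/Q = 1.2e+07/2.73e+07 = 0.4396 yr.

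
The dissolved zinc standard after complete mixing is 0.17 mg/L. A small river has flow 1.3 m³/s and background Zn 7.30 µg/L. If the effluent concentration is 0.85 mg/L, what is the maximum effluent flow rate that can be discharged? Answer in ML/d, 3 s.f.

7.30 µg/L = 0.0073 mg/L.
Mass balance at complete mixing: C_std·(Q_w + Q_r) = Q_w·C_e + Q_r·C_b.
Rearranging, Q_w = Q_r·(C_std − C_b)/(C_e − C_std) = 1.3·(0.17 − 0.0073) / (0.85 − 0.17) = 0.311 m³/s.
= 26.87 ML/d.

26.9 ML/d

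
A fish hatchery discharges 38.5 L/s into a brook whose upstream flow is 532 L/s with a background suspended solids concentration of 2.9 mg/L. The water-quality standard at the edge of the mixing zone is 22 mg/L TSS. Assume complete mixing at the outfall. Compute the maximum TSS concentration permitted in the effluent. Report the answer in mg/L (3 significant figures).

286 mg/L

38.5 L/s = 0.0385 m³/s.
532 L/s = 0.532 m³/s.
Mass balance: 22·0.5705 = 0.0385·Cₑ + 0.532·2.9.
Cₑ = (12.55 − 1.543) / 0.0385 = 285.9 mg/L.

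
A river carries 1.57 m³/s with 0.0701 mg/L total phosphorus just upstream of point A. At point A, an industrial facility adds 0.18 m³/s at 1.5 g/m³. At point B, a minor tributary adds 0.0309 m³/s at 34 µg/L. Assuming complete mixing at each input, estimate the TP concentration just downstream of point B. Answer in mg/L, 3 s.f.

After input A: C = (1.57·0.0701 + 0.18·1.5) / 1.75 = 0.2172 mg/L.
34 µg/L = 0.034 mg/L.
After input B: C = (1.75·0.2172 + 0.0309·0.034) / 1.781 = 0.214 mg/L.

0.214 mg/L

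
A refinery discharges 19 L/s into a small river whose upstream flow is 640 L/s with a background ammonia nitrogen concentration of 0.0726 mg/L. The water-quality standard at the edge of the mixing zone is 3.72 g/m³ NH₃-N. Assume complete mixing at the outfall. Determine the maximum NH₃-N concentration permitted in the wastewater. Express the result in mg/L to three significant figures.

127 mg/L

19 L/s = 0.019 m³/s.
640 L/s = 0.64 m³/s.
Mass balance: 3.72·0.659 = 0.019·Cₑ + 0.64·0.0726.
Cₑ = (2.451 − 0.04646) / 0.019 = 126.6 mg/L.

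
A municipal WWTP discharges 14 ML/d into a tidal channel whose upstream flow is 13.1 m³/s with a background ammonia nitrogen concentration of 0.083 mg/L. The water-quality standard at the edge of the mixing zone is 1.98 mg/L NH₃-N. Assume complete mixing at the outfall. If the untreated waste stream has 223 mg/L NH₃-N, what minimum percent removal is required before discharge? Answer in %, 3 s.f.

14 ML/d = 0.162 m³/s.
Mass balance: 1.98·13.26 = 0.162·Cₑ + 13.1·0.083.
Cₑ = (26.26 − 1.087) / 0.162 = 155.3 mg/L.
Required removal = 1 − 155.3/223 = 30.34 %.

30.3 %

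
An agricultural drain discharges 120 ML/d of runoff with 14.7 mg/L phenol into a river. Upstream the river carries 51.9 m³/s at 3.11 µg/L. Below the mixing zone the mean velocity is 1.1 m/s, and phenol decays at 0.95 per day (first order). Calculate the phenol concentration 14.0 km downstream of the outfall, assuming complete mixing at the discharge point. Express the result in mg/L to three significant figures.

120 ML/d = 1.389 m³/s.
3.11 µg/L = 0.00311 mg/L.
After complete mixing, C₀ = (1.389·14.7 + 51.9·0.00311) / 53.29 = 0.3862 mg/L.
Travel time t = 1.4e+04 m / 1.1 m/s = 1.273e+04 s = 0.1473 d.
C = 0.3862·exp(−0.95·0.1473) = 0.3862·0.8694 = 0.3357 mg/L.

0.336 mg/L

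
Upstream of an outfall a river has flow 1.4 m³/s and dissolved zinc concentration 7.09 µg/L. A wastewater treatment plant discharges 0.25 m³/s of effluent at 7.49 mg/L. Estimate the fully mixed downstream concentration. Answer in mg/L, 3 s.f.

7.09 µg/L = 0.00709 mg/L.
Conservation of mass across the mixing zone: C = (0.25·7.49 + 1.4·0.00709) / (0.25 + 1.4) = 1.882/1.65 = 1.141 mg/L.

1.14 mg/L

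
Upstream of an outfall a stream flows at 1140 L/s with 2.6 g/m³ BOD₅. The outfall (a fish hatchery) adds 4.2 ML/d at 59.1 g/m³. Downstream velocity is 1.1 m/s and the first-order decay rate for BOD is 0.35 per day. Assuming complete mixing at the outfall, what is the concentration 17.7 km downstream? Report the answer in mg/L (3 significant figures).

4.2 ML/d = 0.04861 m³/s.
1140 L/s = 1.14 m³/s.
After complete mixing, C₀ = (0.04861·59.1 + 1.14·2.6) / 1.189 = 4.911 mg/L.
Travel time t = 1.77e+04 m / 1.1 m/s = 1.609e+04 s = 0.1862 d.
C = 4.911·exp(−0.35·0.1862) = 4.911·0.9369 = 4.601 mg/L.

4.60 mg/L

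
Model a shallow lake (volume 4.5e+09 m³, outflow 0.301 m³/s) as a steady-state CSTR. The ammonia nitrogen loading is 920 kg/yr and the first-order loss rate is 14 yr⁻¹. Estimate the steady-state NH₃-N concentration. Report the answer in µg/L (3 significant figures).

0.0146 µg/L

Outflow Q = 0.301 m³/s × 3.156e+07 s/yr = 9.499e+06 m³/yr.
Steady-state CSTR mass balance: W = Q·C + k·V·C, so C = W/(Q + kV).
Q + kV = 9.499e+06 + 14·4.5e+09 = 6.301e+10 m³/yr.
C = 920/6.301e+10 = 1.46e-08 kg/m³ = 1.46e-05 mg/L = 0.0146 µg/L.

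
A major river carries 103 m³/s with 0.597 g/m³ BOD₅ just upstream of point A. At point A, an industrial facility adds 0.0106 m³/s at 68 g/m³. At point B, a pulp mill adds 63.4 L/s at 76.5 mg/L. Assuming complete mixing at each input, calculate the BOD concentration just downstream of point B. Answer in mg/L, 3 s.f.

After input A: C = (103·0.597 + 0.0106·68) / 103 = 0.6039 mg/L.
63.4 L/s = 0.0634 m³/s.
After input B: C = (103·0.6039 + 0.0634·76.5) / 103.1 = 0.6506 mg/L.

0.651 mg/L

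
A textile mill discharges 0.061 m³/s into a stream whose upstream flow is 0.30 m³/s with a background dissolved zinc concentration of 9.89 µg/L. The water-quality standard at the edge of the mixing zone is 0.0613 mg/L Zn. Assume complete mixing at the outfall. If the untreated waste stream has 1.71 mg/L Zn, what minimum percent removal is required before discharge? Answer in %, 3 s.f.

9.89 µg/L = 0.00989 mg/L.
Mass balance: 0.0613·0.361 = 0.061·Cₑ + 0.3·0.00989.
Cₑ = (0.02213 − 0.002967) / 0.061 = 0.3141 mg/L.
Required removal = 1 − 0.3141/1.71 = 81.63 %.

81.6 %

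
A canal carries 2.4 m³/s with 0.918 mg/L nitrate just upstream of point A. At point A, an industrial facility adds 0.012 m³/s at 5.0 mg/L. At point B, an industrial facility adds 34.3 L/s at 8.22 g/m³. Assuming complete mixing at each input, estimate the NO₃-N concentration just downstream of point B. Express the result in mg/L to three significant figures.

After input A: C = (2.4·0.918 + 0.012·5) / 2.412 = 0.9383 mg/L.
34.3 L/s = 0.0343 m³/s.
After input B: C = (2.412·0.9383 + 0.0343·8.22) / 2.446 = 1.04 mg/L.

1.04 mg/L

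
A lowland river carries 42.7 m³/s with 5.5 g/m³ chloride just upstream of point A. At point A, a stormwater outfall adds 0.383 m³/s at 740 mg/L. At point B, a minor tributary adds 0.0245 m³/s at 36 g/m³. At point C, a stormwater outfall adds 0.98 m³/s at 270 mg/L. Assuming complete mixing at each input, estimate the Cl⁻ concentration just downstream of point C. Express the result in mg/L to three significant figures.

After input A: C = (42.7·5.5 + 0.383·740) / 43.08 = 12.03 mg/L.
After input B: C = (43.08·12.03 + 0.0245·36) / 43.11 = 12.04 mg/L.
After input C: C = (43.11·12.04 + 0.98·270) / 44.09 = 17.78 mg/L.

17.8 mg/L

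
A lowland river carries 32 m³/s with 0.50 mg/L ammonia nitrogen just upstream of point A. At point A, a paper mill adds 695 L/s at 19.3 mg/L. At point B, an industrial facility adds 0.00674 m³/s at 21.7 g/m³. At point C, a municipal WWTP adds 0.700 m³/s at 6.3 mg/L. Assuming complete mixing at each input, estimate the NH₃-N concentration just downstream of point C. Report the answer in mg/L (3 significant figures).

1.02 mg/L

695 L/s = 0.695 m³/s.
After input A: C = (32·0.5 + 0.695·19.3) / 32.7 = 0.8996 mg/L.
After input B: C = (32.7·0.8996 + 0.00674·21.7) / 32.7 = 0.9039 mg/L.
After input C: C = (32.7·0.9039 + 0.7·6.3) / 33.4 = 1.017 mg/L.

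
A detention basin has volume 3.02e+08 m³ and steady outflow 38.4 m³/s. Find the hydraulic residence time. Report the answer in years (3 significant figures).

Q = 38.4 m³/s × 3.156e+07 s/yr = 1.212e+09 m³/yr.
Hydraulic residence time τ = V/Q = 3.02e+08/1.212e+09 = 0.2492 yr.

0.249 yr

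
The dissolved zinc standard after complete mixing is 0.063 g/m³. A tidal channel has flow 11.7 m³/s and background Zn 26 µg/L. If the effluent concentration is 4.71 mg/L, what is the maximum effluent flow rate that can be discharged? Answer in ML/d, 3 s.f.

26 µg/L = 0.026 mg/L.
Mass balance at complete mixing: C_std·(Q_w + Q_r) = Q_w·C_e + Q_r·C_b.
Rearranging, Q_w = Q_r·(C_std − C_b)/(C_e − C_std) = 11.7·(0.063 − 0.026) / (4.71 − 0.063) = 0.09316 m³/s.
= 8.049 ML/d.

8.05 ML/d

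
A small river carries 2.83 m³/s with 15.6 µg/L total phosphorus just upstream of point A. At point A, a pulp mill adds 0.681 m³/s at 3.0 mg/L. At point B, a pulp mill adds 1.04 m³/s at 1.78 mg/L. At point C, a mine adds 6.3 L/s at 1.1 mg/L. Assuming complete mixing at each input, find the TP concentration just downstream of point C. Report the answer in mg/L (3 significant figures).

15.6 µg/L = 0.0156 mg/L.
After input A: C = (2.83·0.0156 + 0.681·3) / 3.511 = 0.5945 mg/L.
After input B: C = (3.511·0.5945 + 1.04·1.78) / 4.551 = 0.8654 mg/L.
6.3 L/s = 0.0063 m³/s.
After input C: C = (4.551·0.8654 + 0.0063·1.1) / 4.557 = 0.8657 mg/L.

0.866 mg/L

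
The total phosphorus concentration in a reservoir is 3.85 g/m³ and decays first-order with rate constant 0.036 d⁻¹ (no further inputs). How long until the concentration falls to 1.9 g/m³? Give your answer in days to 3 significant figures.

t = ln(C₀/C)/k = ln(3.85/1.9)/0.036 = 0.7062/0.036 = 19.62 d.

19.6 d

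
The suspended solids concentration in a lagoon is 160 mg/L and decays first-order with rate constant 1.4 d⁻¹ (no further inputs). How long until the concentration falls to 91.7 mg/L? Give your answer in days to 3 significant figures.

0.398 d

t = ln(C₀/C)/k = ln(160/91.7)/1.4 = 0.5567/1.4 = 0.3976 d.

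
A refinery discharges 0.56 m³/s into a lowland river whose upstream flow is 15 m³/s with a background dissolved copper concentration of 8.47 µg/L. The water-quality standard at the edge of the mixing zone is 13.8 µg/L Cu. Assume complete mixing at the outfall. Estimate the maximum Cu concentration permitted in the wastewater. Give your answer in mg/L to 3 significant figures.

0.157 mg/L

8.47 µg/L = 0.00847 mg/L.
13.8 µg/L = 0.0138 mg/L.
Mass balance: 0.0138·15.56 = 0.56·Cₑ + 15·0.00847.
Cₑ = (0.2147 − 0.127) / 0.56 = 0.1566 mg/L.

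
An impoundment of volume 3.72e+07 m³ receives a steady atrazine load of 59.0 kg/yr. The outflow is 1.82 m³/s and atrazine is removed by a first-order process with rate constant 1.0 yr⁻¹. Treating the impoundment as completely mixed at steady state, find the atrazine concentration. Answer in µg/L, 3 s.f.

Outflow Q = 1.82 m³/s × 3.156e+07 s/yr = 5.743e+07 m³/yr.
Steady-state CSTR mass balance: W = Q·C + k·V·C, so C = W/(Q + kV).
Q + kV = 5.743e+07 + 1.0·3.72e+07 = 9.463e+07 m³/yr.
C = 59.0/9.463e+07 = 6.234e-07 kg/m³ = 0.0006234 mg/L = 0.6234 µg/L.

0.623 µg/L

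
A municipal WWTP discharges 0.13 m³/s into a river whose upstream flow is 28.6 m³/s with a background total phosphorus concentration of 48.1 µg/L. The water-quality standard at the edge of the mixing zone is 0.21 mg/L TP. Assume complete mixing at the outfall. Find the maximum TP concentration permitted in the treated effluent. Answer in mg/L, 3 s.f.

48.1 µg/L = 0.0481 mg/L.
Mass balance: 0.21·28.73 = 0.13·Cₑ + 28.6·0.0481.
Cₑ = (6.033 − 1.376) / 0.13 = 35.83 mg/L.

35.8 mg/L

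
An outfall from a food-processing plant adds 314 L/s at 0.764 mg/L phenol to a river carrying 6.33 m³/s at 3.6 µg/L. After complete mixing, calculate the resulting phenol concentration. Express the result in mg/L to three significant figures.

314 L/s = 0.314 m³/s.
3.6 µg/L = 0.0036 mg/L.
Conservation of mass across the mixing zone: C = (0.314·0.764 + 6.33·0.0036) / (0.314 + 6.33) = 0.2627/6.644 = 0.03954 mg/L.

0.0395 mg/L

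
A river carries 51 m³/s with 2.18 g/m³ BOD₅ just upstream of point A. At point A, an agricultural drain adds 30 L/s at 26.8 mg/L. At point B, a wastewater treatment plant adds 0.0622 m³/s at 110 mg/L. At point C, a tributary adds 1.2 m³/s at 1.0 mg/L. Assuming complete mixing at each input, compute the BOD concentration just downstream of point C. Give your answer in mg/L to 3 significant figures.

2.30 mg/L

30 L/s = 0.03 m³/s.
After input A: C = (51·2.18 + 0.03·26.8) / 51.03 = 2.194 mg/L.
After input B: C = (51.03·2.194 + 0.0622·110) / 51.09 = 2.326 mg/L.
After input C: C = (51.09·2.326 + 1.2·1) / 52.29 = 2.295 mg/L.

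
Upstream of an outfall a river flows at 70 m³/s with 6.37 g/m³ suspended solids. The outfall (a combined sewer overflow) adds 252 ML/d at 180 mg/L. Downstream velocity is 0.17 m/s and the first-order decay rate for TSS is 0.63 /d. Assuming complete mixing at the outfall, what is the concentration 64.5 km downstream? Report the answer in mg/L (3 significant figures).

252 ML/d = 2.917 m³/s.
After complete mixing, C₀ = (2.917·180 + 70·6.37) / 72.92 = 13.32 mg/L.
Travel time t = 6.45e+04 m / 0.17 m/s = 3.794e+05 s = 4.391 d.
C = 13.32·exp(−0.63·4.391) = 13.32·0.06288 = 0.8372 mg/L.

0.837 mg/L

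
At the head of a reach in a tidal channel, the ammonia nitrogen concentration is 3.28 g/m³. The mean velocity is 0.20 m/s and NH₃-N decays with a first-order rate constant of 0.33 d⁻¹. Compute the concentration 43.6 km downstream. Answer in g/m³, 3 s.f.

Travel time t = 43.6 km / 0.20 m/s = 4.36e+04/0.20 = 2.18e+05 s = 2.523 d.
First-order decay: C = 3.28·exp(−0.33·2.523) = 3.28·0.4349 = 1.426 g/m³.

1.43 g/m³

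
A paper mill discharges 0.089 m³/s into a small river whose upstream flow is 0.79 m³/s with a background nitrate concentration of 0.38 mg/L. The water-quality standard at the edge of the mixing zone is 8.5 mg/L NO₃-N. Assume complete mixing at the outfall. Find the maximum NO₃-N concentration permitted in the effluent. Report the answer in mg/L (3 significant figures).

80.6 mg/L

Mass balance: 8.5·0.879 = 0.089·Cₑ + 0.79·0.38.
Cₑ = (7.471 − 0.3002) / 0.089 = 80.58 mg/L.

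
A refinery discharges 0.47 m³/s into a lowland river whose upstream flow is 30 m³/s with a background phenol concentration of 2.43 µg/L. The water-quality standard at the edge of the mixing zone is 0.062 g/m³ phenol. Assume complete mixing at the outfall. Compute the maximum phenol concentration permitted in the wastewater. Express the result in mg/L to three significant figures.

2.43 µg/L = 0.00243 mg/L.
Mass balance: 0.062·30.47 = 0.47·Cₑ + 30·0.00243.
Cₑ = (1.889 − 0.0729) / 0.47 = 3.864 mg/L.

3.86 mg/L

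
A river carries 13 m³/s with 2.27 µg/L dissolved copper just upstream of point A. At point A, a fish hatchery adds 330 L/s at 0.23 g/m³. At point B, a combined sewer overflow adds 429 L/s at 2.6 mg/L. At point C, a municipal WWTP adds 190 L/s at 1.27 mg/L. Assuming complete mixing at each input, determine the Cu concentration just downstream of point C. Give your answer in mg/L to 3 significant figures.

2.27 µg/L = 0.00227 mg/L.
330 L/s = 0.33 m³/s.
After input A: C = (13·0.00227 + 0.33·0.23) / 13.33 = 0.007908 mg/L.
429 L/s = 0.429 m³/s.
After input B: C = (13.33·0.007908 + 0.429·2.6) / 13.76 = 0.08873 mg/L.
190 L/s = 0.19 m³/s.
After input C: C = (13.76·0.08873 + 0.19·1.27) / 13.95 = 0.1048 mg/L.

0.105 mg/L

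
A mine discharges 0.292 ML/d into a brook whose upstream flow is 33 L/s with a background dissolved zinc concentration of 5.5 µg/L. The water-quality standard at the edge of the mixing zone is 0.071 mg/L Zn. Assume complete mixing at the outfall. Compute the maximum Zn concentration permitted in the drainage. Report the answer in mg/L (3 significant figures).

0.292 ML/d = 0.00338 m³/s.
33 L/s = 0.033 m³/s.
5.5 µg/L = 0.0055 mg/L.
Mass balance: 0.071·0.03638 = 0.00338·Cₑ + 0.033·0.0055.
Cₑ = (0.002583 − 0.0001815) / 0.00338 = 0.7106 mg/L.

0.711 mg/L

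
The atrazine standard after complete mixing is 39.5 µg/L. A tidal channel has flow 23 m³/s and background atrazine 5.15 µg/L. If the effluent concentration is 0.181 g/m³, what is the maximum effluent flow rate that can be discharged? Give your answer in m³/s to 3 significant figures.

5.58 m³/s

5.15 µg/L = 0.00515 mg/L.
39.5 µg/L = 0.0395 mg/L.
Mass balance at complete mixing: C_std·(Q_w + Q_r) = Q_w·C_e + Q_r·C_b.
Rearranging, Q_w = Q_r·(C_std − C_b)/(C_e − C_std) = 23·(0.0395 − 0.00515) / (0.181 − 0.0395) = 5.583 m³/s.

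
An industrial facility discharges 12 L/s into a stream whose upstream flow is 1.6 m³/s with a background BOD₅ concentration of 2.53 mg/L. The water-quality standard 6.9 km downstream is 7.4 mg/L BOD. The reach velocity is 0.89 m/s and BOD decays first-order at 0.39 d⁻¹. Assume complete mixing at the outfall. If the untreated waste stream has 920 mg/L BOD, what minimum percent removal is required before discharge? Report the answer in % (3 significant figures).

12 L/s = 0.012 m³/s.
Travel time to the compliance point: t = 6900/0.89 = 7753 s = 0.08973 d; decay factor exp(−0.39·0.08973) = 0.9656.
So the concentration just after mixing may be at most 7.4/0.9656 = 7.664 mg/L.
Mass balance: 7.664·1.612 = 0.012·Cₑ + 1.6·2.53.
Cₑ = (12.35 − 4.048) / 0.012 = 692.1 mg/L.
Required removal = 1 − 692.1/920 = 24.77 %.

24.8 %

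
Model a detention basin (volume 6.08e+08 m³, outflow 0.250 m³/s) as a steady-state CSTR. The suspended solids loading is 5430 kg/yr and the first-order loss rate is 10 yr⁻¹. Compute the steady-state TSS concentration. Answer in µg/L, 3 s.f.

Outflow Q = 0.250 m³/s × 3.156e+07 s/yr = 7.889e+06 m³/yr.
Steady-state CSTR mass balance: W = Q·C + k·V·C, so C = W/(Q + kV).
Q + kV = 7.889e+06 + 10·6.08e+08 = 6.088e+09 m³/yr.
C = 5430/6.088e+09 = 8.919e-07 kg/m³ = 0.0008919 mg/L = 0.8919 µg/L.

0.892 µg/L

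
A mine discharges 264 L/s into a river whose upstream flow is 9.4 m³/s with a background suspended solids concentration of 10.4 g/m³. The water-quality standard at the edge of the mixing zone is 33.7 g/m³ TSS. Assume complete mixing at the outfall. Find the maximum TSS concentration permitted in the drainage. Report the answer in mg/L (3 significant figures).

264 L/s = 0.264 m³/s.
Mass balance: 33.7·9.664 = 0.264·Cₑ + 9.4·10.4.
Cₑ = (325.7 − 97.76) / 0.264 = 863.3 mg/L.

863 mg/L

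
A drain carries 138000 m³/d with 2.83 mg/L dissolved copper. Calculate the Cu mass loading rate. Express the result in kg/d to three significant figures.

391 kg/d

138000 m³/d = 1.597 m³/s.
Mass flux = Q·C = 1.597 m³/s × 2.83 g/m³ = 4.52 g/s.
= 4.52 g/s × 86.4 = 390.5 kg/d.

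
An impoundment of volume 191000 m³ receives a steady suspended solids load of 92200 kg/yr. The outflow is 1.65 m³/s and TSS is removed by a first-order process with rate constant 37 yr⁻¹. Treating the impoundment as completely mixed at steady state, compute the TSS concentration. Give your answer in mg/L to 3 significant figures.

1.56 mg/L

Outflow Q = 1.65 m³/s × 3.156e+07 s/yr = 5.207e+07 m³/yr.
Steady-state CSTR mass balance: W = Q·C + k·V·C, so C = W/(Q + kV).
Q + kV = 5.207e+07 + 37·191000 = 5.914e+07 m³/yr.
C = 92200/5.914e+07 = 0.001559 kg/m³ = 1.559 mg/L.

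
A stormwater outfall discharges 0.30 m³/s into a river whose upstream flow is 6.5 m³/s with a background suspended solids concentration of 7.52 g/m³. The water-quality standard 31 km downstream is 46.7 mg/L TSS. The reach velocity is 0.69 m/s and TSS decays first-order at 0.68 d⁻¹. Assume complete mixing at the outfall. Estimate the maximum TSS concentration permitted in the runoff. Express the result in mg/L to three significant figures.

Travel time to the compliance point: t = 3.1e+04/0.69 = 4.493e+04 s = 0.52 d; decay factor exp(−0.68·0.52) = 0.7022.
So the concentration just after mixing may be at most 46.7/0.7022 = 66.51 mg/L.
Mass balance: 66.51·6.8 = 0.3·Cₑ + 6.5·7.52.
Cₑ = (452.3 − 48.88) / 0.3 = 1345 mg/L.

1340 mg/L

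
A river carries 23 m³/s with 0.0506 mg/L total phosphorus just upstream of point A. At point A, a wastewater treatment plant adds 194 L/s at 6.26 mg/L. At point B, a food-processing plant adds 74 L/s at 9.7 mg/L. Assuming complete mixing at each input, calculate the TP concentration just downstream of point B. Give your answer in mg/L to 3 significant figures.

194 L/s = 0.194 m³/s.
After input A: C = (23·0.0506 + 0.194·6.26) / 23.19 = 0.1025 mg/L.
74 L/s = 0.074 m³/s.
After input B: C = (23.19·0.1025 + 0.074·9.7) / 23.27 = 0.1331 mg/L.

0.133 mg/L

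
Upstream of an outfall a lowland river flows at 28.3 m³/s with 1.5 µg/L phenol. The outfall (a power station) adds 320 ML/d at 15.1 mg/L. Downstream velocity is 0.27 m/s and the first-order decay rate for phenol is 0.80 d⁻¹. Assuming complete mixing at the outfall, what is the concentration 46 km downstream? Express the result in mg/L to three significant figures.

320 ML/d = 3.704 m³/s.
1.5 µg/L = 0.0015 mg/L.
After complete mixing, C₀ = (3.704·15.1 + 28.3·0.0015) / 32 = 1.749 mg/L.
Travel time t = 4.6e+04 m / 0.27 m/s = 1.704e+05 s = 1.972 d.
C = 1.749·exp(−0.80·1.972) = 1.749·0.2065 = 0.3611 mg/L.

0.361 mg/L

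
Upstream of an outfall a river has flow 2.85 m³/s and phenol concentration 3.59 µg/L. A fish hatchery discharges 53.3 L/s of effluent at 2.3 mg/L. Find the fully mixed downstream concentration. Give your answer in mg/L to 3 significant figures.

0.0457 mg/L

53.3 L/s = 0.0533 m³/s.
3.59 µg/L = 0.00359 mg/L.
Conservation of mass across the mixing zone: C = (0.0533·2.3 + 2.85·0.00359) / (0.0533 + 2.85) = 0.1328/2.903 = 0.04575 mg/L.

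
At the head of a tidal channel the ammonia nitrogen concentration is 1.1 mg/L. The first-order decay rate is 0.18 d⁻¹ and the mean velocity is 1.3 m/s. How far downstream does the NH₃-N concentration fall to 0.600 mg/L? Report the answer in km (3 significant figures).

378 km

From C = C₀·e^(−kt), t = ln(C₀/C)/k = ln(1.1/0.600)/0.18 = 0.6061/0.18 = 3.367 d.
Distance = v·t = 1.3 m/s × 2.909e+05 s = 3.782e+05 m = 378.2 km.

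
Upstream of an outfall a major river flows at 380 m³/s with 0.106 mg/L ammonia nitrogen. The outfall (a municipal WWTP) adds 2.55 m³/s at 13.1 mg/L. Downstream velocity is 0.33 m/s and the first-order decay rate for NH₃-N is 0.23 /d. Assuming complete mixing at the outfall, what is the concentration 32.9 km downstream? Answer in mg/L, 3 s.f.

After complete mixing, C₀ = (2.55·13.1 + 380·0.106) / 382.6 = 0.1926 mg/L.
Travel time t = 3.29e+04 m / 0.33 m/s = 9.97e+04 s = 1.154 d.
C = 0.1926·exp(−0.23·1.154) = 0.1926·0.7669 = 0.1477 mg/L.

0.148 mg/L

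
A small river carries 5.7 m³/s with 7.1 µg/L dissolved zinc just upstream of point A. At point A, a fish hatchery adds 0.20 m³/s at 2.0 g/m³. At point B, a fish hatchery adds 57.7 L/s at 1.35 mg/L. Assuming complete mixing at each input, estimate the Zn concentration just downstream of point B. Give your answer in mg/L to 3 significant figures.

7.1 µg/L = 0.0071 mg/L.
After input A: C = (5.7·0.0071 + 0.2·2) / 5.9 = 0.07466 mg/L.
57.7 L/s = 0.0577 m³/s.
After input B: C = (5.9·0.07466 + 0.0577·1.35) / 5.958 = 0.08701 mg/L.

0.0870 mg/L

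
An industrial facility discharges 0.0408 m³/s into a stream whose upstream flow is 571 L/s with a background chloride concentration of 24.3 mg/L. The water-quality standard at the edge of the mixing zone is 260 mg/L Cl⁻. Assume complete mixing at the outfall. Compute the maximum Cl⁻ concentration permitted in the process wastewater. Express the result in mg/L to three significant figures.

571 L/s = 0.571 m³/s.
Mass balance: 260·0.6118 = 0.0408·Cₑ + 0.571·24.3.
Cₑ = (159.1 − 13.88) / 0.0408 = 3559 mg/L.

3560 mg/L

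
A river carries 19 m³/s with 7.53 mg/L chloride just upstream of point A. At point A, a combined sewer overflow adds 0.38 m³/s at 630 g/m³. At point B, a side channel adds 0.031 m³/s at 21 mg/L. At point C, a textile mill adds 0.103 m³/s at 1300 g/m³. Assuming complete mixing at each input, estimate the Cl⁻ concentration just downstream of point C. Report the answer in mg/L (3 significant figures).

26.5 mg/L

After input A: C = (19·7.53 + 0.38·630) / 19.38 = 19.74 mg/L.
After input B: C = (19.38·19.74 + 0.031·21) / 19.41 = 19.74 mg/L.
After input C: C = (19.41·19.74 + 0.103·1300) / 19.51 = 26.49 mg/L.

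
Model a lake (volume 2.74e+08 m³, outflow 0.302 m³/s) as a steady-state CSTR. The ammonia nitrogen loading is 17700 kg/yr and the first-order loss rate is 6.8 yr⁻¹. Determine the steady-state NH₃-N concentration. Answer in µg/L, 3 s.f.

Outflow Q = 0.302 m³/s × 3.156e+07 s/yr = 9.53e+06 m³/yr.
Steady-state CSTR mass balance: W = Q·C + k·V·C, so C = W/(Q + kV).
Q + kV = 9.53e+06 + 6.8·2.74e+08 = 1.873e+09 m³/yr.
C = 17700/1.873e+09 = 9.451e-06 kg/m³ = 0.009451 mg/L = 9.451 µg/L.

9.45 µg/L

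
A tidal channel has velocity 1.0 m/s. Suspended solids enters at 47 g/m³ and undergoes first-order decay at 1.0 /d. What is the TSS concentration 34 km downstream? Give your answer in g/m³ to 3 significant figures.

31.7 g/m³

Travel time t = 34 km / 1.0 m/s = 3.4e+04/1.0 = 3.4e+04 s = 0.3935 d.
First-order decay: C = 47·exp(−1.0·0.3935) = 47·0.6747 = 31.71 g/m³.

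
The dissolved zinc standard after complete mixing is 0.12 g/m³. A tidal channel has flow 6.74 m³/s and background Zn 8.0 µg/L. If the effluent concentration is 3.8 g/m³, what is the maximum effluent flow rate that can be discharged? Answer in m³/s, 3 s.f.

8.0 µg/L = 0.008 mg/L.
Mass balance at complete mixing: C_std·(Q_w + Q_r) = Q_w·C_e + Q_r·C_b.
Rearranging, Q_w = Q_r·(C_std − C_b)/(C_e − C_std) = 6.74·(0.12 − 0.008) / (3.8 − 0.12) = 0.2051 m³/s.

0.205 m³/s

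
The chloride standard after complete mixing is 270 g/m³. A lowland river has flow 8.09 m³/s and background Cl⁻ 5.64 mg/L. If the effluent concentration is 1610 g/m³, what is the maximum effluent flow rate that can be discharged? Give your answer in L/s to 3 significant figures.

Mass balance at complete mixing: C_std·(Q_w + Q_r) = Q_w·C_e + Q_r·C_b.
Rearranging, Q_w = Q_r·(C_std − C_b)/(C_e − C_std) = 8.09·(270 − 5.64) / (1610 − 270) = 1.596 m³/s.
= 1596 L/s.

1600 L/s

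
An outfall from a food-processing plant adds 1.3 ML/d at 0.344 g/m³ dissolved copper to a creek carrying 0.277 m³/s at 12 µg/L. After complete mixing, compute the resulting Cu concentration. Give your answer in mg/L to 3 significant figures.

1.3 ML/d = 0.01505 m³/s.
12 µg/L = 0.012 mg/L.
Flow-weighted mixing gives C = (0.01505·0.344 + 0.277·0.012) / (0.01505 + 0.277) = 0.0085/0.292 = 0.0291 mg/L.

0.0291 mg/L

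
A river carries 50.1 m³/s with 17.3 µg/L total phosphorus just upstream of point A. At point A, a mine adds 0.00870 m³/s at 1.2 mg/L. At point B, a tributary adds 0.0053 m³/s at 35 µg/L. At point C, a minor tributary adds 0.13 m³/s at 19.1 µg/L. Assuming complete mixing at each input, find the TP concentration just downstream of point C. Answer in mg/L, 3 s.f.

0.0175 mg/L

17.3 µg/L = 0.0173 mg/L.
After input A: C = (50.1·0.0173 + 0.0087·1.2) / 50.11 = 0.01751 mg/L.
35 µg/L = 0.035 mg/L.
After input B: C = (50.11·0.01751 + 0.0053·0.035) / 50.11 = 0.01751 mg/L.
19.1 µg/L = 0.0191 mg/L.
After input C: C = (50.11·0.01751 + 0.13·0.0191) / 50.24 = 0.01751 mg/L.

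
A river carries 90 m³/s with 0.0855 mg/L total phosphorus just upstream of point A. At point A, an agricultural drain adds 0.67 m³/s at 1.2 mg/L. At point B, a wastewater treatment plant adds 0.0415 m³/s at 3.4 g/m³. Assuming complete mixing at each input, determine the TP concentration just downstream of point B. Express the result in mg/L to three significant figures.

After input A: C = (90·0.0855 + 0.67·1.2) / 90.67 = 0.09374 mg/L.
After input B: C = (90.67·0.09374 + 0.0415·3.4) / 90.71 = 0.09525 mg/L.

0.0952 mg/L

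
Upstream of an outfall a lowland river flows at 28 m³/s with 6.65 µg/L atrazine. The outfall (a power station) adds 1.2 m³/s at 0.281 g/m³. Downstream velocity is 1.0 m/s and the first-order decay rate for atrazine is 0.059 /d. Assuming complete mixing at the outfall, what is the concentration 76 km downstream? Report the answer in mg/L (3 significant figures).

6.65 µg/L = 0.00665 mg/L.
After complete mixing, C₀ = (1.2·0.281 + 28·0.00665) / 29.2 = 0.01792 mg/L.
Travel time t = 7.6e+04 m / 1.0 m/s = 7.6e+04 s = 0.8796 d.
C = 0.01792·exp(−0.059·0.8796) = 0.01792·0.9494 = 0.01702 mg/L.

0.0170 mg/L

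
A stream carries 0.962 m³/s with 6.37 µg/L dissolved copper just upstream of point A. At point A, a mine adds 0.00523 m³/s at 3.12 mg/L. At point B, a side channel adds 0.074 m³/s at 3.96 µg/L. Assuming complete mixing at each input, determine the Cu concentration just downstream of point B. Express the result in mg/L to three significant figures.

6.37 µg/L = 0.00637 mg/L.
After input A: C = (0.962·0.00637 + 0.00523·3.12) / 0.9672 = 0.02321 mg/L.
3.96 µg/L = 0.00396 mg/L.
After input B: C = (0.9672·0.02321 + 0.074·0.00396) / 1.041 = 0.02184 mg/L.

0.0218 mg/L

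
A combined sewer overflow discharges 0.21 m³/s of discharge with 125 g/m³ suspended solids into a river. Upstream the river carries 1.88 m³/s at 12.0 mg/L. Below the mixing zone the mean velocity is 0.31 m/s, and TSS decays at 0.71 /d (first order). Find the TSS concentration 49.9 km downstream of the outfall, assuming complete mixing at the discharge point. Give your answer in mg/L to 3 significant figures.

6.22 mg/L

After complete mixing, C₀ = (0.21·125 + 1.88·12) / 2.09 = 23.35 mg/L.
Travel time t = 4.99e+04 m / 0.31 m/s = 1.61e+05 s = 1.863 d.
C = 23.35·exp(−0.71·1.863) = 23.35·0.2664 = 6.221 mg/L.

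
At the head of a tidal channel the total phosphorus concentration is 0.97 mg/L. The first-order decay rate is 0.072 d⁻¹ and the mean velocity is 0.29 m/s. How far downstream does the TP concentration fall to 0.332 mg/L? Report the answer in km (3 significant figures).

From C = C₀·e^(−kt), t = ln(C₀/C)/k = ln(0.97/0.332)/0.072 = 1.072/0.072 = 14.89 d.
Distance = v·t = 0.29 m/s × 1.287e+06 s = 3.731e+05 m = 373.1 km.

373 km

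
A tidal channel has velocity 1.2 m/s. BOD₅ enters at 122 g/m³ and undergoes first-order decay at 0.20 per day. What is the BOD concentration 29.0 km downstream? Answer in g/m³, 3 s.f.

115 g/m³

Travel time t = 29.0 km / 1.2 m/s = 2.9e+04/1.2 = 2.417e+04 s = 0.2797 d.
First-order decay: C = 122·exp(−0.20·0.2797) = 122·0.9456 = 115.4 g/m³.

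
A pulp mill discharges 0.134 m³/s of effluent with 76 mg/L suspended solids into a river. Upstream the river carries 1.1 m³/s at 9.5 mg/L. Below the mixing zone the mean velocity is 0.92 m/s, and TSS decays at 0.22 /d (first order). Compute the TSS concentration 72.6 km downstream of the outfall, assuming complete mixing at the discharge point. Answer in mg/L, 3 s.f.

13.7 mg/L

After complete mixing, C₀ = (0.134·76 + 1.1·9.5) / 1.234 = 16.72 mg/L.
Travel time t = 7.26e+04 m / 0.92 m/s = 7.891e+04 s = 0.9133 d.
C = 16.72·exp(−0.22·0.9133) = 16.72·0.818 = 13.68 mg/L.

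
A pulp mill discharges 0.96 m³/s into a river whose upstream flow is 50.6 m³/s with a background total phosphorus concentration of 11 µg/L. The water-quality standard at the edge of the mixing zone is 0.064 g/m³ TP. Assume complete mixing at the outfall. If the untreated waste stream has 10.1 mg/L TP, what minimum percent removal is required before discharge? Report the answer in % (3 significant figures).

11 µg/L = 0.011 mg/L.
Mass balance: 0.064·51.56 = 0.96·Cₑ + 50.6·0.011.
Cₑ = (3.3 − 0.5566) / 0.96 = 2.858 mg/L.
Required removal = 1 − 2.858/10.1 = 71.71 %.

71.7 %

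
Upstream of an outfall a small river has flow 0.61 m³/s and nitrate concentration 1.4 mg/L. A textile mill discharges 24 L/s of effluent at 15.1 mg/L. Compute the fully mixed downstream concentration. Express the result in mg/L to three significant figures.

24 L/s = 0.024 m³/s.
By mass balance at complete mixing, C = (0.024·15.1 + 0.61·1.4) / (0.024 + 0.61) = 1.216/0.634 = 1.919 mg/L.

1.92 mg/L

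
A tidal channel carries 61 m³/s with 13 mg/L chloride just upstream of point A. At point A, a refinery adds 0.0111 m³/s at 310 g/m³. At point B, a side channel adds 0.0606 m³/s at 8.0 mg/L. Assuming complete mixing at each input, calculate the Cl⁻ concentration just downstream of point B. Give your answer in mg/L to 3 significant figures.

After input A: C = (61·13 + 0.0111·310) / 61.01 = 13.05 mg/L.
After input B: C = (61.01·13.05 + 0.0606·8) / 61.07 = 13.05 mg/L.

13.0 mg/L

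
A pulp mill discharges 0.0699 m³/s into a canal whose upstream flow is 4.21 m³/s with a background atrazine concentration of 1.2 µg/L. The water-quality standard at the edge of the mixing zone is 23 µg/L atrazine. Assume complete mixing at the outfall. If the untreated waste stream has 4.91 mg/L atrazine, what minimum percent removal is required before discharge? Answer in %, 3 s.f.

72.8 %

1.2 µg/L = 0.0012 mg/L.
23 µg/L = 0.023 mg/L.
Mass balance: 0.023·4.28 = 0.0699·Cₑ + 4.21·0.0012.
Cₑ = (0.09844 − 0.005052) / 0.0699 = 1.336 mg/L.
Required removal = 1 − 1.336/4.91 = 72.79 %.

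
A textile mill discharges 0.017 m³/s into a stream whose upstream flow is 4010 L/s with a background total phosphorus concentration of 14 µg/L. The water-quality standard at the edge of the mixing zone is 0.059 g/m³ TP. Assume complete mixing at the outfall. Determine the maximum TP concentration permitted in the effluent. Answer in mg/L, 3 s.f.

10.7 mg/L

4010 L/s = 4.01 m³/s.
14 µg/L = 0.014 mg/L.
Mass balance: 0.059·4.027 = 0.017·Cₑ + 4.01·0.014.
Cₑ = (0.2376 − 0.05614) / 0.017 = 10.67 mg/L.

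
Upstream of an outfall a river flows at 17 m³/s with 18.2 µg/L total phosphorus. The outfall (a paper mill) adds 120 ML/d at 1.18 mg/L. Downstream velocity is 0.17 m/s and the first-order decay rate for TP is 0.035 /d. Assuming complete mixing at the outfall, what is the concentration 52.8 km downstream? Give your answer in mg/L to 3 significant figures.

0.0934 mg/L

120 ML/d = 1.389 m³/s.
18.2 µg/L = 0.0182 mg/L.
After complete mixing, C₀ = (1.389·1.18 + 17·0.0182) / 18.39 = 0.1059 mg/L.
Travel time t = 5.28e+04 m / 0.17 m/s = 3.106e+05 s = 3.595 d.
C = 0.1059·exp(−0.035·3.595) = 0.1059·0.8818 = 0.09342 mg/L.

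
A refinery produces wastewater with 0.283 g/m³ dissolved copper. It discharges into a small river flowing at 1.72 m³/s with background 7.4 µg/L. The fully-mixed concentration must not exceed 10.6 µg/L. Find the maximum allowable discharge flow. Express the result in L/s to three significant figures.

7.4 µg/L = 0.0074 mg/L.
10.6 µg/L = 0.0106 mg/L.
Mass balance at complete mixing: C_std·(Q_w + Q_r) = Q_w·C_e + Q_r·C_b.
Rearranging, Q_w = Q_r·(C_std − C_b)/(C_e − C_std) = 1.72·(0.0106 − 0.0074) / (0.283 − 0.0106) = 0.02021 m³/s.
= 20.21 L/s.

20.2 L/s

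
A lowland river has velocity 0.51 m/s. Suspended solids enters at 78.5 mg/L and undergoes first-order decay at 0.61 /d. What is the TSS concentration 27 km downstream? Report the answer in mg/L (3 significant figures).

54.0 mg/L

Travel time t = 27 km / 0.51 m/s = 2.7e+04/0.51 = 5.294e+04 s = 0.6127 d.
First-order decay: C = 78.5·exp(−0.61·0.6127) = 78.5·0.6881 = 54.02 mg/L.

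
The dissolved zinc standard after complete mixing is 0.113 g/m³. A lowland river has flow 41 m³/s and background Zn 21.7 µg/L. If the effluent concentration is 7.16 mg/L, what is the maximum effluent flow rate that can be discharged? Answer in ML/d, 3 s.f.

45.9 ML/d

21.7 µg/L = 0.0217 mg/L.
Mass balance at complete mixing: C_std·(Q_w + Q_r) = Q_w·C_e + Q_r·C_b.
Rearranging, Q_w = Q_r·(C_std − C_b)/(C_e − C_std) = 41·(0.113 − 0.0217) / (7.16 − 0.113) = 0.5312 m³/s.
= 45.89 ML/d.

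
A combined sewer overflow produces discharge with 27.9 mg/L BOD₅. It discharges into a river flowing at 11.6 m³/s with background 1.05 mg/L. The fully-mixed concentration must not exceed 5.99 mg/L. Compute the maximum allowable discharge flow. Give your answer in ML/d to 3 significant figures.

Mass balance at complete mixing: C_std·(Q_w + Q_r) = Q_w·C_e + Q_r·C_b.
Rearranging, Q_w = Q_r·(C_std − C_b)/(C_e − C_std) = 11.6·(5.99 − 1.05) / (27.9 − 5.99) = 2.615 m³/s.
= 226 ML/d.

226 ML/d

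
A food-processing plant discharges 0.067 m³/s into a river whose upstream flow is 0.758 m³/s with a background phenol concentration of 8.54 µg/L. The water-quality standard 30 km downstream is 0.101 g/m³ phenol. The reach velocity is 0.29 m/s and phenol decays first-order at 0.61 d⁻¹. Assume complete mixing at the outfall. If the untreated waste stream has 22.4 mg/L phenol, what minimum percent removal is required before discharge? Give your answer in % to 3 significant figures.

8.54 µg/L = 0.00854 mg/L.
Travel time to the compliance point: t = 3e+04/0.29 = 1.034e+05 s = 1.197 d; decay factor exp(−0.61·1.197) = 0.4817.
So the concentration just after mixing may be at most 0.101/0.4817 = 0.2097 mg/L.
Mass balance: 0.2097·0.825 = 0.067·Cₑ + 0.758·0.00854.
Cₑ = (0.173 − 0.006473) / 0.067 = 2.485 mg/L.
Required removal = 1 − 2.485/22.4 = 88.91 %.

88.9 %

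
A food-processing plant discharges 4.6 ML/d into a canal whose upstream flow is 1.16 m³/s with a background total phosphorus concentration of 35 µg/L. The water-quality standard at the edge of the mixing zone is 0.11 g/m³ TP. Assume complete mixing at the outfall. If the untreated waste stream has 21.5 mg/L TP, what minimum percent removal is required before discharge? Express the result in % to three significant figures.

4.6 ML/d = 0.05324 m³/s.
35 µg/L = 0.035 mg/L.
Mass balance: 0.11·1.213 = 0.05324·Cₑ + 1.16·0.035.
Cₑ = (0.1335 − 0.0406) / 0.05324 = 1.744 mg/L.
Required removal = 1 − 1.744/21.5 = 91.89 %.

91.9 %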